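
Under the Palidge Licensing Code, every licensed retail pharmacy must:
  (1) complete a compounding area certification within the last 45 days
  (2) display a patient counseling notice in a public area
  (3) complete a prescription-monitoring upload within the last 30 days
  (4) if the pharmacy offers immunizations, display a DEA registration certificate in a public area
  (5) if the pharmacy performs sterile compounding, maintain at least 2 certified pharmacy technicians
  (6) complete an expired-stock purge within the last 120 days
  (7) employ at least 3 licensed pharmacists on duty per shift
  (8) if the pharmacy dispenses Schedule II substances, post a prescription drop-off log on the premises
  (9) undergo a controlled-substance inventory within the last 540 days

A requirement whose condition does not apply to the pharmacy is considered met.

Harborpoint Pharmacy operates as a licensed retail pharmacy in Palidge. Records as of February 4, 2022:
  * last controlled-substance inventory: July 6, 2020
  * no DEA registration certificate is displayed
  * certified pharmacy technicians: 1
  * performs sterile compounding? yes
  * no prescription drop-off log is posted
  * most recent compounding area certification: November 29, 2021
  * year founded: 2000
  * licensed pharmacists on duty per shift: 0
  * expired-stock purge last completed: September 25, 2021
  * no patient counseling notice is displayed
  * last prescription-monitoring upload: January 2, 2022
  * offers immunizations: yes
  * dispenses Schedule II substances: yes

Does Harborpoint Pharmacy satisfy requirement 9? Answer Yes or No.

9. controlled-substance inventory 578 days ago vs limit 540 → not met

No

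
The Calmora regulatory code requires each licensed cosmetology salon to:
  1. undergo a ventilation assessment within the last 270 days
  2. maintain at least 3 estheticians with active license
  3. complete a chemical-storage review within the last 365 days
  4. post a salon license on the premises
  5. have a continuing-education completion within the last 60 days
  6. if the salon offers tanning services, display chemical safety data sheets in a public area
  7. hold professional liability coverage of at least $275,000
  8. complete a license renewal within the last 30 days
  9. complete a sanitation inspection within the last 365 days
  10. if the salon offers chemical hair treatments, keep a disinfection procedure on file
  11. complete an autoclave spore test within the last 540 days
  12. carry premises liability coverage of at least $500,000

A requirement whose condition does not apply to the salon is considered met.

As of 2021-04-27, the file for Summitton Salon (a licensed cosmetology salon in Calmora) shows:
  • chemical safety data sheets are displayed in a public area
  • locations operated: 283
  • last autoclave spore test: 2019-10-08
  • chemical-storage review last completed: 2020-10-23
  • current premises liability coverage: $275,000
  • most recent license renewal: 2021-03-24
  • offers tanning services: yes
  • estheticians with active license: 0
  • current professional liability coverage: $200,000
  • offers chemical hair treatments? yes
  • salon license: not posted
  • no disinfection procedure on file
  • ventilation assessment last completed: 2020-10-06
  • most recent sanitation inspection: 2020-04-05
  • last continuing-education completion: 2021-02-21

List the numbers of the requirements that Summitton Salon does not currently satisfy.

1. ventilation assessment 203 days ago vs limit 270 → met
2. estheticians with active license 0 < 3 → not met
3. chemical-storage review 186 days ago vs limit 365 → met
4. salon license absent → not met
5. continuing-education completion 65 days ago vs limit 60 → not met
6. condition 'offers tanning services' holds; chemical safety data sheets present → met
7. professional liability coverage $200,000 < $275,000 → not met
8. license renewal 34 days ago vs limit 30 → not met
9. sanitation inspection 387 days ago vs limit 365 → not met
10. condition 'offers chemical hair treatments' holds; disinfection procedure absent → not met
11. autoclave spore test 567 days ago vs limit 540 → not met
12. premises liability coverage $275,000 < $500,000 → not met
Not met: 2, 4, 5, 7, 8, 9, 10, 11, 12

2, 4, 5, 7, 8, 9, 10, 11, 12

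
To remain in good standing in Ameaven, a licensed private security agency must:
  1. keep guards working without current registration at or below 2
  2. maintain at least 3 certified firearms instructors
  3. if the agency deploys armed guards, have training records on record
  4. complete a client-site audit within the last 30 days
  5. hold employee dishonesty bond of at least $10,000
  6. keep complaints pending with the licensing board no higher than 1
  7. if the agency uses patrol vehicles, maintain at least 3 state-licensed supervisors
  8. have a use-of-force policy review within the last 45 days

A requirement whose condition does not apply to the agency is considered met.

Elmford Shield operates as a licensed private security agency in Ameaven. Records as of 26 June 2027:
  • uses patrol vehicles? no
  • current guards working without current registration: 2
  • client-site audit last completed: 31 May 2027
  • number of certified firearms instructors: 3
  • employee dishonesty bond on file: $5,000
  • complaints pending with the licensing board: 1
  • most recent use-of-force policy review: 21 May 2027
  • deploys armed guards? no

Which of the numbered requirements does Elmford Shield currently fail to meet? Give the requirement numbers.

1. guards working without current registration 2 ≤ 2 → met
2. certified firearms instructors 3 ≥ 3 → met
3. condition 'deploys armed guards' does not hold → requirement n/a → met
4. client-site audit 26 days ago vs limit 30 → met
5. employee dishonesty bond $5,000 < $10,000 → not met
6. complaints pending with the licensing board 1 ≤ 1 → met
7. condition 'uses patrol vehicles' does not hold → requirement n/a → met
8. use-of-force policy review 36 days ago vs limit 45 → met
Not met: 5

5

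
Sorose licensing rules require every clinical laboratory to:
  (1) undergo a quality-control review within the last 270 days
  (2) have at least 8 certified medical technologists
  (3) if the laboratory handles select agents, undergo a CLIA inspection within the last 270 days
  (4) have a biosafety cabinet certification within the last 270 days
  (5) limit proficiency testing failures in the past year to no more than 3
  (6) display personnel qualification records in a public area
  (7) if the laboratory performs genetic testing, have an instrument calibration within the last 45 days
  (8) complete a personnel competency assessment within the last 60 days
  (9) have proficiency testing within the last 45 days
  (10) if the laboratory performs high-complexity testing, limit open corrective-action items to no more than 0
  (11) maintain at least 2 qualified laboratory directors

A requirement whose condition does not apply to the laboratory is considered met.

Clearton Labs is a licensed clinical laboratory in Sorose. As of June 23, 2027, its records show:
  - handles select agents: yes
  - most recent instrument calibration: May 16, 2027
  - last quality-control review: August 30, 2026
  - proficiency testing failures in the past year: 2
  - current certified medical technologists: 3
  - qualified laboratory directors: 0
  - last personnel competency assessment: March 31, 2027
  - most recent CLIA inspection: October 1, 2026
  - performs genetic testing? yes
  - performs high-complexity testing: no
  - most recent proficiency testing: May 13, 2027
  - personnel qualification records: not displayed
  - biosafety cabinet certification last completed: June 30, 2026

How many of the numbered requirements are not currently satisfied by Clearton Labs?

6

1. quality-control review 297 days ago vs limit 270 → not met
2. certified medical technologists 3 < 8 → not met
3. condition 'handles select agents' holds; CLIA inspection 265 days ago vs limit 270 → met
4. biosafety cabinet certification 358 days ago vs limit 270 → not met
5. proficiency testing failures in the past year 2 ≤ 3 → met
6. personnel qualification records absent → not met
7. condition 'performs genetic testing' holds; instrument calibration 38 days ago vs limit 45 → met
8. personnel competency assessment 84 days ago vs limit 60 → not met
9. proficiency testing 41 days ago vs limit 45 → met
10. condition 'performs high-complexity testing' does not hold → requirement n/a → met
11. qualified laboratory directors 0 < 2 → not met
Not met: 6 of 11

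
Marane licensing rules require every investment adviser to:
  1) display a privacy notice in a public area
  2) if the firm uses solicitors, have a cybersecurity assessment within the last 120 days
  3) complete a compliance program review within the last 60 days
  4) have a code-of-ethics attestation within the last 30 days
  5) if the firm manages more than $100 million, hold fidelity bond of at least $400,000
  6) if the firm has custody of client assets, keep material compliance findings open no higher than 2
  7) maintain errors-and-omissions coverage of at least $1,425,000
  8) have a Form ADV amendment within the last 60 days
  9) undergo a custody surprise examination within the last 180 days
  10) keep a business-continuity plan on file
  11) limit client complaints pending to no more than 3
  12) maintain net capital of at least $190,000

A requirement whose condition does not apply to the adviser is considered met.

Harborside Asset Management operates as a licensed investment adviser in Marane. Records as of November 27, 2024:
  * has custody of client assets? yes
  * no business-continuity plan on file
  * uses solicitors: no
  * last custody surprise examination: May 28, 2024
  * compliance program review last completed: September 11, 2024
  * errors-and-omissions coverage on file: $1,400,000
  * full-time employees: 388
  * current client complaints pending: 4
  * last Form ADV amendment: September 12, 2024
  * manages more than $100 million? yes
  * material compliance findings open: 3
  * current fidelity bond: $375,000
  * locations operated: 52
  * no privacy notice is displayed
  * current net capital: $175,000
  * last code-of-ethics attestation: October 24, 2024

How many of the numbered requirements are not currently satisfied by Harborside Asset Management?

1. privacy notice absent → not met
2. condition 'uses solicitors' does not hold → requirement n/a → met
3. compliance program review 77 days ago vs limit 60 → not met
4. code-of-ethics attestation 34 days ago vs limit 30 → not met
5. condition 'manages more than $100 million' holds; fidelity bond $375,000 < $400,000 → not met
6. condition 'has custody of client assets' holds; material compliance findings open 3 > 2 → not met
7. errors-and-omissions coverage $1,400,000 < $1,425,000 → not met
8. Form ADV amendment 76 days ago vs limit 60 → not met
9. custody surprise examination 183 days ago vs limit 180 → not met
10. business-continuity plan absent → not met
11. client complaints pending 4 > 3 → not met
12. net capital $175,000 < $190,000 → not met
Not met: 11 of 12

11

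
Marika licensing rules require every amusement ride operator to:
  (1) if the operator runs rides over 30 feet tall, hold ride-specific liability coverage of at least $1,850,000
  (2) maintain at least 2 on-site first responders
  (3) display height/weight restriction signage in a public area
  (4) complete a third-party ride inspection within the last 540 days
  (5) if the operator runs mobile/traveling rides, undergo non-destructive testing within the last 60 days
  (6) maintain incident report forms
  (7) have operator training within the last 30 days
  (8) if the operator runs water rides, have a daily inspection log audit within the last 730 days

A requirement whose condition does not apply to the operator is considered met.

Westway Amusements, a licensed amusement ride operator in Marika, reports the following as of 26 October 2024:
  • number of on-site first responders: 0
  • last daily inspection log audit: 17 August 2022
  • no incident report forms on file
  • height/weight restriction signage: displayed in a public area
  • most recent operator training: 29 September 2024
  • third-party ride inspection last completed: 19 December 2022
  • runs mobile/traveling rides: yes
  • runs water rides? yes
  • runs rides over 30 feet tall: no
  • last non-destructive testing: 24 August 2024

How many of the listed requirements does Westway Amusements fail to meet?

1. condition 'runs rides over 30 feet tall' does not hold → requirement n/a → met
2. on-site first responders 0 < 2 → not met
3. height/weight restriction signage present → met
4. third-party ride inspection 677 days ago vs limit 540 → not met
5. condition 'runs mobile/traveling rides' holds; non-destructive testing 63 days ago vs limit 60 → not met
6. incident report forms absent → not met
7. operator training 27 days ago vs limit 30 → met
8. condition 'runs water rides' holds; daily inspection log audit 801 days ago vs limit 730 → not met
Not met: 5 of 8

5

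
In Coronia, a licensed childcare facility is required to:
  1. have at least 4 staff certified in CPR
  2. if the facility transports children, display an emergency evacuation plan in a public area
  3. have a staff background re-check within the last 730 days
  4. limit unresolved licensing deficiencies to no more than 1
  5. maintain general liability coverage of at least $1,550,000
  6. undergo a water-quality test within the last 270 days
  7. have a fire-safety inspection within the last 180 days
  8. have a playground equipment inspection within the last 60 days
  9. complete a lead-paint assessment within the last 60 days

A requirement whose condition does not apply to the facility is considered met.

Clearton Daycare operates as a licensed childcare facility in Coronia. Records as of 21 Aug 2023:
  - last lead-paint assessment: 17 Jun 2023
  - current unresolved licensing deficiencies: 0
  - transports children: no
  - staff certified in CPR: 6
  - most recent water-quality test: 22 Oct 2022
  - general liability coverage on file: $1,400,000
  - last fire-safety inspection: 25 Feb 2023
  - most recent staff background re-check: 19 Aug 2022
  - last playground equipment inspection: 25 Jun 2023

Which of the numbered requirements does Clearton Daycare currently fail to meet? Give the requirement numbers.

5, 6, 9

1. staff certified in CPR 6 ≥ 4 → met
2. condition 'transports children' does not hold → requirement n/a → met
3. staff background re-check 367 days ago vs limit 730 → met
4. unresolved licensing deficiencies 0 ≤ 1 → met
5. general liability coverage $1,400,000 < $1,550,000 → not met
6. water-quality test 303 days ago vs limit 270 → not met
7. fire-safety inspection 177 days ago vs limit 180 → met
8. playground equipment inspection 57 days ago vs limit 60 → met
9. lead-paint assessment 65 days ago vs limit 60 → not met
Not met: 5, 6, 9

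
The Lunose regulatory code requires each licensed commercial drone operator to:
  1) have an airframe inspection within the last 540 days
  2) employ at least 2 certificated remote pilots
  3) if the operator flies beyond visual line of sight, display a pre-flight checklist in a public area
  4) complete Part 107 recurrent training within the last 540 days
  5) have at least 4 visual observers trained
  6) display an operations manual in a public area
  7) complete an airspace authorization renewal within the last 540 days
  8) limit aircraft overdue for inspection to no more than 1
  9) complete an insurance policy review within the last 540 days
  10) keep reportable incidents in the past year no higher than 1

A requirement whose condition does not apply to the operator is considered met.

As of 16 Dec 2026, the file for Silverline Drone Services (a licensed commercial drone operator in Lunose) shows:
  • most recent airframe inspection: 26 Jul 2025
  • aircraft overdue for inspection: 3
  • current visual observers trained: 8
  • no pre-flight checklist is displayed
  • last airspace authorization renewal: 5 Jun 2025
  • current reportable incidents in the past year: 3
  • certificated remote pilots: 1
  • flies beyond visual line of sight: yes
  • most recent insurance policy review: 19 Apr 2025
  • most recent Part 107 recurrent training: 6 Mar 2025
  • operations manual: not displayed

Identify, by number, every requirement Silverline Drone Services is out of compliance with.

2, 3, 4, 6, 7, 8, 9, 10

1. airframe inspection 508 days ago vs limit 540 → met
2. certificated remote pilots 1 < 2 → not met
3. condition 'flies beyond visual line of sight' holds; pre-flight checklist absent → not met
4. Part 107 recurrent training 650 days ago vs limit 540 → not met
5. visual observers trained 8 ≥ 4 → met
6. operations manual absent → not met
7. airspace authorization renewal 559 days ago vs limit 540 → not met
8. aircraft overdue for inspection 3 > 1 → not met
9. insurance policy review 606 days ago vs limit 540 → not met
10. reportable incidents in the past year 3 > 1 → not met
Not met: 2, 3, 4, 6, 7, 8, 9, 10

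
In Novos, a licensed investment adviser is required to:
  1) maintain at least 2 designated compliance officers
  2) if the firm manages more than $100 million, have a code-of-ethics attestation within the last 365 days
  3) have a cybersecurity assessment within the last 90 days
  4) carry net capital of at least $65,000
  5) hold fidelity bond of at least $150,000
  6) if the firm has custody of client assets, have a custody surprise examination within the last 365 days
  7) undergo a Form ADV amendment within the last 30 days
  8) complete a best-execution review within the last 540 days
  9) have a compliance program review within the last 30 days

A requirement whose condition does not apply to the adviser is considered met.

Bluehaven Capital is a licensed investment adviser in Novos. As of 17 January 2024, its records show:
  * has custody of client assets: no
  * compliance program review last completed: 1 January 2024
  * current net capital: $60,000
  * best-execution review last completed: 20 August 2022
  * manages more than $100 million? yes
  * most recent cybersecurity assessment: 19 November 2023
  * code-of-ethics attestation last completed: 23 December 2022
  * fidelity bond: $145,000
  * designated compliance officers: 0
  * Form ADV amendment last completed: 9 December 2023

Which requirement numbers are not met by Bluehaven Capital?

1. designated compliance officers 0 < 2 → not met
2. condition 'manages more than $100 million' holds; code-of-ethics attestation 390 days ago vs limit 365 → not met
3. cybersecurity assessment 59 days ago vs limit 90 → met
4. net capital $60,000 < $65,000 → not met
5. fidelity bond $145,000 < $150,000 → not met
6. condition 'has custody of client assets' does not hold → requirement n/a → met
7. Form ADV amendment 39 days ago vs limit 30 → not met
8. best-execution review 515 days ago vs limit 540 → met
9. compliance program review 16 days ago vs limit 30 → met
Not met: 1, 2, 4, 5, 7

1, 2, 4, 5, 7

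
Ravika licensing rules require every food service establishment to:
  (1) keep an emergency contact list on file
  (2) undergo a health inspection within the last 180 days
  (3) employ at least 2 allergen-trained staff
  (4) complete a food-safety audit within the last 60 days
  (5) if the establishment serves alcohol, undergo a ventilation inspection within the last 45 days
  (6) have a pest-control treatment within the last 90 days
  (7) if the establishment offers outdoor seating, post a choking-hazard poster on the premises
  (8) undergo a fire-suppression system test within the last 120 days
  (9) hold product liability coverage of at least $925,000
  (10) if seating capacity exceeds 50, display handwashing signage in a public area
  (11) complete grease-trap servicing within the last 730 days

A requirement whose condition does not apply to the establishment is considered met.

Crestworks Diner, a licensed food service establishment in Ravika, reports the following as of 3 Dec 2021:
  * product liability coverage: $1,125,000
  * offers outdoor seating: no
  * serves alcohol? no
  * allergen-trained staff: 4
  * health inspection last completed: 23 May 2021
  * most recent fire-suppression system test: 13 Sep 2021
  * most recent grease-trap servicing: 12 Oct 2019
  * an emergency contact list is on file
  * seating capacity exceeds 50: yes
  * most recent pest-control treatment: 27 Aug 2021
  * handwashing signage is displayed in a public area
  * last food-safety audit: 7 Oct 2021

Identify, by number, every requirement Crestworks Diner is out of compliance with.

2, 6, 11

1. emergency contact list present → met
2. health inspection 194 days ago vs limit 180 → not met
3. allergen-trained staff 4 ≥ 2 → met
4. food-safety audit 57 days ago vs limit 60 → met
5. condition 'serves alcohol' does not hold → requirement n/a → met
6. pest-control treatment 98 days ago vs limit 90 → not met
7. condition 'offers outdoor seating' does not hold → requirement n/a → met
8. fire-suppression system test 81 days ago vs limit 120 → met
9. product liability coverage $1,125,000 ≥ $925,000 → met
10. condition 'seating capacity exceeds 50' holds; handwashing signage present → met
11. grease-trap servicing 783 days ago vs limit 730 → not met
Not met: 2, 6, 11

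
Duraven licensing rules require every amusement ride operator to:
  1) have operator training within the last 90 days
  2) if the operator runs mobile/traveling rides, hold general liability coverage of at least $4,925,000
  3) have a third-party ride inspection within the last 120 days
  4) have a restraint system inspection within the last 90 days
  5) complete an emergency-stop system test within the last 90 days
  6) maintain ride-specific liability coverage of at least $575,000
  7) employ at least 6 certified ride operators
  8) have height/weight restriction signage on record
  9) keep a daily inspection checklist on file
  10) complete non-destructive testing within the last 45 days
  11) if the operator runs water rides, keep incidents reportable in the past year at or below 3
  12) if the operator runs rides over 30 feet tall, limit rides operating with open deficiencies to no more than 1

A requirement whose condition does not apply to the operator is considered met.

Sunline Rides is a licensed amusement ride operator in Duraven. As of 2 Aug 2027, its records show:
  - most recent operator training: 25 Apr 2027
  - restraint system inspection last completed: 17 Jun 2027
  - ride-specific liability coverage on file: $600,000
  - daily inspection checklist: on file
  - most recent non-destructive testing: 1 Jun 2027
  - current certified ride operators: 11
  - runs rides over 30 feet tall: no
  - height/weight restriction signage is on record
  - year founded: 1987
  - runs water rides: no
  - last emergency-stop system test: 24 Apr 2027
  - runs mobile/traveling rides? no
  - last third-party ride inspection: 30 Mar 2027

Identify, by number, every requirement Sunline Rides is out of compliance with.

1. operator training 99 days ago vs limit 90 → not met
2. condition 'runs mobile/traveling rides' does not hold → requirement n/a → met
3. third-party ride inspection 125 days ago vs limit 120 → not met
4. restraint system inspection 46 days ago vs limit 90 → met
5. emergency-stop system test 100 days ago vs limit 90 → not met
6. ride-specific liability coverage $600,000 ≥ $575,000 → met
7. certified ride operators 11 ≥ 6 → met
8. height/weight restriction signage present → met
9. daily inspection checklist present → met
10. non-destructive testing 62 days ago vs limit 45 → not met
11. condition 'runs water rides' does not hold → requirement n/a → met
12. condition 'runs rides over 30 feet tall' does not hold → requirement n/a → met
Not met: 1, 3, 5, 10

1, 3, 5, 10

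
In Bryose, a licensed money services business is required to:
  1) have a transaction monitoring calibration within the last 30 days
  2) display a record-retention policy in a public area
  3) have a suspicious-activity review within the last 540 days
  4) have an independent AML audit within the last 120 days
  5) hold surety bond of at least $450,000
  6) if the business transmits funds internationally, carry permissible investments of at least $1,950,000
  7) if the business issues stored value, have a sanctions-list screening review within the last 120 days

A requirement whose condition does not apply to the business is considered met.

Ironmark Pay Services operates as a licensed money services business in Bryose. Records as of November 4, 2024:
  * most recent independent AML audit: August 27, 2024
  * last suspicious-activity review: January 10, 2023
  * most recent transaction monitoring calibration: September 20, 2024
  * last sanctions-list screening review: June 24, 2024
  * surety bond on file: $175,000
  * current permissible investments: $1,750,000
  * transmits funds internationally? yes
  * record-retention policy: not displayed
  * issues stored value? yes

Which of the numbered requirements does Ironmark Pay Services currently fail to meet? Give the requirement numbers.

1, 2, 3, 5, 6, 7

1. transaction monitoring calibration 45 days ago vs limit 30 → not met
2. record-retention policy absent → not met
3. suspicious-activity review 664 days ago vs limit 540 → not met
4. independent AML audit 69 days ago vs limit 120 → met
5. surety bond $175,000 < $450,000 → not met
6. condition 'transmits funds internationally' holds; permissible investments $1,750,000 < $1,950,000 → not met
7. condition 'issues stored value' holds; sanctions-list screening review 133 days ago vs limit 120 → not met
Not met: 1, 2, 3, 5, 6, 7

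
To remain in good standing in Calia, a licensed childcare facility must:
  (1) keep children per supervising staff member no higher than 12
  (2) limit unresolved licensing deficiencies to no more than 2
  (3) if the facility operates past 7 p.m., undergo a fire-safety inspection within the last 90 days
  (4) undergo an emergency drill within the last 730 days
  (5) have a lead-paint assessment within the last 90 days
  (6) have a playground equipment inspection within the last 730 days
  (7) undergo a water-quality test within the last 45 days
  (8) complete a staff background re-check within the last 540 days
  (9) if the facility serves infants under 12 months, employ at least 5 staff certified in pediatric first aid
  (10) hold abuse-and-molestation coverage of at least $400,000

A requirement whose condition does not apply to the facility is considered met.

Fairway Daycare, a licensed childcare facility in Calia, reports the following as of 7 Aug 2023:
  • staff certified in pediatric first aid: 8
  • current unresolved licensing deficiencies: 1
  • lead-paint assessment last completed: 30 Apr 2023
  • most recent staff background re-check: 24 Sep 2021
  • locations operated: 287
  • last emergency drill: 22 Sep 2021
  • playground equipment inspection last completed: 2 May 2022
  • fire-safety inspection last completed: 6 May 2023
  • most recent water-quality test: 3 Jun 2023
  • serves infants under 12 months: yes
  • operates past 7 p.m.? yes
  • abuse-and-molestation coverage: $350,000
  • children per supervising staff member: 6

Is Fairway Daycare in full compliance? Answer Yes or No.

No

1. children per supervising staff member 6 ≤ 12 → met
2. unresolved licensing deficiencies 1 ≤ 2 → met
3. condition 'operates past 7 p.m.' holds; fire-safety inspection 93 days ago vs limit 90 → not met
4. emergency drill 684 days ago vs limit 730 → met
5. lead-paint assessment 99 days ago vs limit 90 → not met
6. playground equipment inspection 462 days ago vs limit 730 → met
7. water-quality test 65 days ago vs limit 45 → not met
8. staff background re-check 682 days ago vs limit 540 → not met
9. condition 'serves infants under 12 months' holds; staff certified in pediatric first aid 8 ≥ 5 → met
10. abuse-and-molestation coverage $350,000 < $400,000 → not met
Not met: 3, 5, 7, 8, 10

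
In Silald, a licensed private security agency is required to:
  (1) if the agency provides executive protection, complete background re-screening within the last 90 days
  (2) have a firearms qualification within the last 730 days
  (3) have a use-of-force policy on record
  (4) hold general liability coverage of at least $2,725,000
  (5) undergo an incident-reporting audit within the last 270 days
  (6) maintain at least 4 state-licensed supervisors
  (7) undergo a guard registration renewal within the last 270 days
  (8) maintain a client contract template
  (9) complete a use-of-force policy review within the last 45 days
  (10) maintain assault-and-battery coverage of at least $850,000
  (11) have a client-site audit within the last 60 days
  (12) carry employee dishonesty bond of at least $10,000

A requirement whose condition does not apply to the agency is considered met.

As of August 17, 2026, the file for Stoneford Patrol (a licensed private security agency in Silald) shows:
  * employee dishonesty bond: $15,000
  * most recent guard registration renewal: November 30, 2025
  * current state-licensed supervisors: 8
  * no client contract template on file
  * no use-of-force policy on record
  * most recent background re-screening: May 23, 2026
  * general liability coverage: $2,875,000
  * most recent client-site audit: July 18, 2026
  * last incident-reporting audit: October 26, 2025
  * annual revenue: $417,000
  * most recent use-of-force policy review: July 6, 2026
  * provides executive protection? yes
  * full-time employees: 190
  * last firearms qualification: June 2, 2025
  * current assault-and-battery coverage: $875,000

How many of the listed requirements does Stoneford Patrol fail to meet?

1. condition 'provides executive protection' holds; background re-screening 86 days ago vs limit 90 → met
2. firearms qualification 441 days ago vs limit 730 → met
3. use-of-force policy absent → not met
4. general liability coverage $2,875,000 ≥ $2,725,000 → met
5. incident-reporting audit 295 days ago vs limit 270 → not met
6. state-licensed supervisors 8 ≥ 4 → met
7. guard registration renewal 260 days ago vs limit 270 → met
8. client contract template absent → not met
9. use-of-force policy review 42 days ago vs limit 45 → met
10. assault-and-battery coverage $875,000 ≥ $850,000 → met
11. client-site audit 30 days ago vs limit 60 → met
12. employee dishonesty bond $15,000 ≥ $10,000 → met
Not met: 3 of 12

3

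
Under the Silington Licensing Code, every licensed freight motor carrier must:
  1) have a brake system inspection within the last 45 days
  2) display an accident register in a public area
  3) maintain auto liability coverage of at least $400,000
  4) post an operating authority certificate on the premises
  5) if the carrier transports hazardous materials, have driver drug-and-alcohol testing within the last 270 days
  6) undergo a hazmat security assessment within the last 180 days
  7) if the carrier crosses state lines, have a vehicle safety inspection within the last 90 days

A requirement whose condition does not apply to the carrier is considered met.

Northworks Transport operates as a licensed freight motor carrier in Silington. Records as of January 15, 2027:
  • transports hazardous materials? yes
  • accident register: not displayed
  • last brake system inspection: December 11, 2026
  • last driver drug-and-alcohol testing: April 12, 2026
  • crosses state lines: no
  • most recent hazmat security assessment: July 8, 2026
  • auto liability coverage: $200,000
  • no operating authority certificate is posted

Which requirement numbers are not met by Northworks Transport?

1. brake system inspection 35 days ago vs limit 45 → met
2. accident register absent → not met
3. auto liability coverage $200,000 < $400,000 → not met
4. operating authority certificate absent → not met
5. condition 'transports hazardous materials' holds; driver drug-and-alcohol testing 278 days ago vs limit 270 → not met
6. hazmat security assessment 191 days ago vs limit 180 → not met
7. condition 'crosses state lines' does not hold → requirement n/a → met
Not met: 2, 3, 4, 5, 6

2, 3, 4, 5, 6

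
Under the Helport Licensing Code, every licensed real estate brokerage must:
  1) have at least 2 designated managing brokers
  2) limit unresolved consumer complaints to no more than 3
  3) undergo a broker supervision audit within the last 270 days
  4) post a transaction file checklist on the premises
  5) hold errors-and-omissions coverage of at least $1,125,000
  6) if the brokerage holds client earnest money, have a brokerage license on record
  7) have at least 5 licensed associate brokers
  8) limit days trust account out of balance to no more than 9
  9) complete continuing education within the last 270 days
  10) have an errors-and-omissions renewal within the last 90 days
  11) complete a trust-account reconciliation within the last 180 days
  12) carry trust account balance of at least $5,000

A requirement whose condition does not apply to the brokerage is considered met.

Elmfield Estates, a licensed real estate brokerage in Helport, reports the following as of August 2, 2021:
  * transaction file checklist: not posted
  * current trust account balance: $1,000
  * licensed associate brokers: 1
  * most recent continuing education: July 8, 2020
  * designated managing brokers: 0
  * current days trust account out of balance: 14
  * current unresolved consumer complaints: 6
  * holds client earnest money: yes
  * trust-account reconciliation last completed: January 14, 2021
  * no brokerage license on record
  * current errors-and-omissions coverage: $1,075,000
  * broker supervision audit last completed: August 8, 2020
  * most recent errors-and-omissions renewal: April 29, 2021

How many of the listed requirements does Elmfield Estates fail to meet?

1. designated managing brokers 0 < 2 → not met
2. unresolved consumer complaints 6 > 3 → not met
3. broker supervision audit 359 days ago vs limit 270 → not met
4. transaction file checklist absent → not met
5. errors-and-omissions coverage $1,075,000 < $1,125,000 → not met
6. condition 'holds client earnest money' holds; brokerage license absent → not met
7. licensed associate brokers 1 < 5 → not met
8. days trust account out of balance 14 > 9 → not met
9. continuing education 390 days ago vs limit 270 → not met
10. errors-and-omissions renewal 95 days ago vs limit 90 → not met
11. trust-account reconciliation 200 days ago vs limit 180 → not met
12. trust account balance $1,000 < $5,000 → not met
Not met: 12 of 12

12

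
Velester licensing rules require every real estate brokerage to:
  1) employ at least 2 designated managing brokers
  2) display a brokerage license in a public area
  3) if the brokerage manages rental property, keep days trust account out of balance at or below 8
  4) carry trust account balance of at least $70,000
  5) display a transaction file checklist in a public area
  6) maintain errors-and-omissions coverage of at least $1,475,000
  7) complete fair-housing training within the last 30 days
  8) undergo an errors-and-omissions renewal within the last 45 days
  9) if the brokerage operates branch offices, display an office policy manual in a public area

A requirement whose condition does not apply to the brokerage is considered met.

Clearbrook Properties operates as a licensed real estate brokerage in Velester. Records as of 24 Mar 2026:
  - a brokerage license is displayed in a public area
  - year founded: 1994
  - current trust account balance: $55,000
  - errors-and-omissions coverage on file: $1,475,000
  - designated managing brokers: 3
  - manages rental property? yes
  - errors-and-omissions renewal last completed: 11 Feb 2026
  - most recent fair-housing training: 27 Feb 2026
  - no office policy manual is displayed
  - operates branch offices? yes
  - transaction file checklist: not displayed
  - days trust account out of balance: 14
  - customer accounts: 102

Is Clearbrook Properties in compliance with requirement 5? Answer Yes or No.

No

5. transaction file checklist absent → not met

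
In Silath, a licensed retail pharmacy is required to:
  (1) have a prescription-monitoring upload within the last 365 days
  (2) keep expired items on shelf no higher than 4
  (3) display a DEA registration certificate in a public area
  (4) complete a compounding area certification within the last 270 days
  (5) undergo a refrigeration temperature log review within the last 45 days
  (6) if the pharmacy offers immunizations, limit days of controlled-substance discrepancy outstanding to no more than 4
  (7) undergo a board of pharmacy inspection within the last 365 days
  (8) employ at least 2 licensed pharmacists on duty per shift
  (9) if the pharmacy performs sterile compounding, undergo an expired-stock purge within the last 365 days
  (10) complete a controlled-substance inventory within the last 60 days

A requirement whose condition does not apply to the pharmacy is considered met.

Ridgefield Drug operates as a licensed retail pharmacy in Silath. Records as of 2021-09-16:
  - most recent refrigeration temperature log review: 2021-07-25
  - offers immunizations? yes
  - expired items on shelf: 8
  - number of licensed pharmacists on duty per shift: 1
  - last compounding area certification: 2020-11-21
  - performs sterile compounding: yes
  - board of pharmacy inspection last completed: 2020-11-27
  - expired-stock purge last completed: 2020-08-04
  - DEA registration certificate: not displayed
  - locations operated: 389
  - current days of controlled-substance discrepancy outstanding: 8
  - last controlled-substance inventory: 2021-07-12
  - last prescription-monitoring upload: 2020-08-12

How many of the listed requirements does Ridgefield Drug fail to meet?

9

1. prescription-monitoring upload 400 days ago vs limit 365 → not met
2. expired items on shelf 8 > 4 → not met
3. DEA registration certificate absent → not met
4. compounding area certification 299 days ago vs limit 270 → not met
5. refrigeration temperature log review 53 days ago vs limit 45 → not met
6. condition 'offers immunizations' holds; days of controlled-substance discrepancy outstanding 8 > 4 → not met
7. board of pharmacy inspection 293 days ago vs limit 365 → met
8. licensed pharmacists on duty per shift 1 < 2 → not met
9. condition 'performs sterile compounding' holds; expired-stock purge 408 days ago vs limit 365 → not met
10. controlled-substance inventory 66 days ago vs limit 60 → not met
Not met: 9 of 10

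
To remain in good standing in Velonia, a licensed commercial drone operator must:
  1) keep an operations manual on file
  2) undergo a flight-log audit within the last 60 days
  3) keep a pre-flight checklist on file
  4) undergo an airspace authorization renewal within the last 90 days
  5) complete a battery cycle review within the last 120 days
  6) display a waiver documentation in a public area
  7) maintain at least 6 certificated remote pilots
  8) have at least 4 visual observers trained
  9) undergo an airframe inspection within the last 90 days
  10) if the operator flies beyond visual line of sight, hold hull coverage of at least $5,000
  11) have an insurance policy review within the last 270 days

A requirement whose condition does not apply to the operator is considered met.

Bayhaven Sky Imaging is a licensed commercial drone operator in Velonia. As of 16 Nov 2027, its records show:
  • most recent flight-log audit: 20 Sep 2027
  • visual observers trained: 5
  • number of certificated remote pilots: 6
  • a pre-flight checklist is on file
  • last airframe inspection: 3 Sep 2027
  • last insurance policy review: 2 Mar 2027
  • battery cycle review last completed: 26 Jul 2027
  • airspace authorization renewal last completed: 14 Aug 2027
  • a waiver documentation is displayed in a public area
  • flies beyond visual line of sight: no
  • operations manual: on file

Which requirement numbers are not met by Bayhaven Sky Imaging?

1. operations manual present → met
2. flight-log audit 57 days ago vs limit 60 → met
3. pre-flight checklist present → met
4. airspace authorization renewal 94 days ago vs limit 90 → not met
5. battery cycle review 113 days ago vs limit 120 → met
6. waiver documentation present → met
7. certificated remote pilots 6 ≥ 6 → met
8. visual observers trained 5 ≥ 4 → met
9. airframe inspection 74 days ago vs limit 90 → met
10. condition 'flies beyond visual line of sight' does not hold → requirement n/a → met
11. insurance policy review 259 days ago vs limit 270 → met
Not met: 4

4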